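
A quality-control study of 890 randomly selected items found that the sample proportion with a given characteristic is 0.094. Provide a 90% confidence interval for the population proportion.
(0.078, 0.110)

Proportion CI:
SE = √(p̂(1-p̂)/n) = √(0.094 · 0.906 / 890) = 0.00978

z* = 1.645
Margin = z* · SE = 1.645 · 0.00978 = 0.0161

CI: 0.094 ± 0.0161 = (0.078, 0.110)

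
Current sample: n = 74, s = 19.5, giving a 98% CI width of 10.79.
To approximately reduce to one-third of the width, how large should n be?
n ≈ 666

CI width ∝ 1/√n
To reduce width by factor 3, need √n to grow by 3 → need 3² = 9 times as many samples.

Current: n = 74, width = 10.79
New: n = 666, width ≈ 3.52

Width reduced by factor of 10.79/3.52 = 3.07.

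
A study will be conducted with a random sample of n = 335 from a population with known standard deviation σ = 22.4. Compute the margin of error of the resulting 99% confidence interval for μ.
Margin of error = 3.15

Margin of error = z* · σ/√n
= 2.576 · 22.4/√335
= 2.576 · 22.4/18.3030
= 3.15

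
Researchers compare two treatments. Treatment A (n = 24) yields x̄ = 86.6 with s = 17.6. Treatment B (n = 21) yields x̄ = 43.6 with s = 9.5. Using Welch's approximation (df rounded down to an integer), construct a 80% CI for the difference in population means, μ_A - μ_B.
(37.58, 48.42)

Difference: x̄₁ - x̄₂ = 43.00
SE = √(s₁²/n₁ + s₂²/n₂) = √(17.6²/24 + 9.5²/21) = 4.1478
df = 36.25 → 36 (Welch–Satterthwaite, rounded down)
t* = 1.306

CI: 43.00 ± 1.306 · 4.1478 = 43.00 ± 5.42 = (37.58, 48.42)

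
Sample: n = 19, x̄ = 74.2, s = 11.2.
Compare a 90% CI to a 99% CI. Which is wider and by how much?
99% CI is wider by 5.88

df = 18
90% CI: t* = 1.734, (69.74, 78.66), width = 2 · t* · s/√n = 8.91
99% CI: t* = 2.878, (66.81, 81.59), width = 2 · t* · s/√n = 14.79

The 99% CI is wider by 14.79 - 8.91 = 5.88.
Higher confidence requires a wider interval.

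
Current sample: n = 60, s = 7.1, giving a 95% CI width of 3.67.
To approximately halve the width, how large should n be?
n ≈ 240

CI width ∝ 1/√n
To reduce width by factor 2, need √n to grow by 2 → need 2² = 4 times as many samples.

Current: n = 60, width = 3.67
New: n = 240, width ≈ 1.81

Width reduced by factor of 3.67/1.81 = 2.03.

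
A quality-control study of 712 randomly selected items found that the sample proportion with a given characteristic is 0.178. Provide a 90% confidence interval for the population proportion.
(0.154, 0.202)

Proportion CI:
SE = √(p̂(1-p̂)/n) = √(0.178 · 0.822 / 712) = 0.01434

z* = 1.645
Margin = z* · SE = 1.645 · 0.01434 = 0.0236

CI: 0.178 ± 0.0236 = (0.154, 0.202)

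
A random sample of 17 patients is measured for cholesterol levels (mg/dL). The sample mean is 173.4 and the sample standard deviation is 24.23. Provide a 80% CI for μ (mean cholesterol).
(165.54, 181.26)

t-interval (σ unknown):
df = n - 1 = 16
t* = 1.337 for 80% confidence

Margin of error = t* · s/√n = 1.337 · 24.23/√17 = 7.86

CI: (165.54, 181.26)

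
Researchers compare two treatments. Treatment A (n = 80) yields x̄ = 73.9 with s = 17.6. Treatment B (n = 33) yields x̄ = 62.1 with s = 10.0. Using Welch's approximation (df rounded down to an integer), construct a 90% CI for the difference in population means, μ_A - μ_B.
(7.44, 16.16)

Difference: x̄₁ - x̄₂ = 11.80
SE = √(s₁²/n₁ + s₂²/n₂) = √(17.6²/80 + 10.0²/33) = 2.6272
df = 99.93 → 99 (Welch–Satterthwaite, rounded down)
t* = 1.660

CI: 11.80 ± 1.660 · 2.6272 = 11.80 ± 4.36 = (7.44, 16.16)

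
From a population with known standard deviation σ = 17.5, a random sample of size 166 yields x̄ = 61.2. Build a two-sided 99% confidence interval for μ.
(57.70, 64.70)

z-interval (σ known):
z* = 2.576 for 99% confidence

Margin of error = z* · σ/√n = 2.576 · 17.5/√166 = 3.50

CI: (61.2 - 3.50, 61.2 + 3.50) = (57.70, 64.70)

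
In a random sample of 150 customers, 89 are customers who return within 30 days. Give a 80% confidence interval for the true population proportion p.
(0.542, 0.645)

Proportion CI:
p̂ = 89/150 = 0.59333
SE = √(p̂(1-p̂)/n) = √(0.59333 · 0.40667 / 150) = 0.04011

z* = 1.282
Margin = z* · SE = 1.282 · 0.04011 = 0.0514

CI: 0.59333 ± 0.0514 = (0.542, 0.645)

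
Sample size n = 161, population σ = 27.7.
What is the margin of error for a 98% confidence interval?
Margin of error = 5.08

Margin of error = z* · σ/√n
= 2.326 · 27.7/√161
= 2.326 · 27.7/12.6886
= 5.08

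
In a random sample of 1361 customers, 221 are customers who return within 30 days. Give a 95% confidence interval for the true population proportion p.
(0.143, 0.182)

Proportion CI:
p̂ = 221/1361 = 0.16238
SE = √(p̂(1-p̂)/n) = √(0.16238 · 0.83762 / 1361) = 0.01000

z* = 1.960
Margin = z* · SE = 1.960 · 0.01000 = 0.0196

CI: 0.16238 ± 0.0196 = (0.143, 0.182)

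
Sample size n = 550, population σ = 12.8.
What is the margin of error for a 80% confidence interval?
Margin of error = 0.70

Margin of error = z* · σ/√n
= 1.282 · 12.8/√550
= 1.282 · 12.8/23.4521
= 0.70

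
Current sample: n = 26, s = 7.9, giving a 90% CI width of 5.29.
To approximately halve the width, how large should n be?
n ≈ 104

CI width ∝ 1/√n
To reduce width by factor 2, need √n to grow by 2 → need 2² = 4 times as many samples.

Current: n = 26, width = 5.29
New: n = 104, width ≈ 2.57

Width reduced by factor of 5.29/2.57 = 2.06.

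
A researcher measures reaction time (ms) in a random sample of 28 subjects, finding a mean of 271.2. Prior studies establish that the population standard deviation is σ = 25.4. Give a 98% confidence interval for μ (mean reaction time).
(260.03, 282.37)

z-interval (σ known):
z* = 2.326 for 98% confidence

Margin of error = z* · σ/√n = 2.326 · 25.4/√28 = 11.17

CI: (271.2 - 11.17, 271.2 + 11.17) = (260.03, 282.37)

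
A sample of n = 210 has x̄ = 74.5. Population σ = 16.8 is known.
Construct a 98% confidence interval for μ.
(71.80, 77.20)

z-interval (σ known):
z* = 2.326 for 98% confidence

Margin of error = z* · σ/√n = 2.326 · 16.8/√210 = 2.70

CI: (74.5 - 2.70, 74.5 + 2.70) = (71.80, 77.20)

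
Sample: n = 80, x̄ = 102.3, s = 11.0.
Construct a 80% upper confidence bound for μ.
μ ≤ 103.34

Upper bound (one-sided):
t* = 0.846 (one-sided for 80%)
Upper bound = x̄ + t* · s/√n = 102.3 + 0.846 · 11.0/√80 = 103.34

We are 80% confident that μ ≤ 103.34.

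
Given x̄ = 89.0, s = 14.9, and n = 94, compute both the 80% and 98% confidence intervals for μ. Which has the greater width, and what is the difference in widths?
98% CI is wider by 3.31

df = 93
80% CI: t* = 1.291, (87.02, 90.98), width = 2 · t* · s/√n = 3.97
98% CI: t* = 2.367, (85.36, 92.64), width = 2 · t* · s/√n = 7.28

The 98% CI is wider by 7.28 - 3.97 = 3.31.
Higher confidence requires a wider interval.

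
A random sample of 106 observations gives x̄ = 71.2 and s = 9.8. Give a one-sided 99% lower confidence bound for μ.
μ ≥ 68.95

Lower bound (one-sided):
t* = 2.362 (one-sided for 99%)
Lower bound = x̄ - t* · s/√n = 71.2 - 2.362 · 9.8/√106 = 68.95

We are 99% confident that μ ≥ 68.95.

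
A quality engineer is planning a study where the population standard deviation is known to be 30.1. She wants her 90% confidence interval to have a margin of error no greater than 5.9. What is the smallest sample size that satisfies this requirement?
n ≥ 71

For margin E ≤ 5.9:
n ≥ (z* · σ / E)²
n ≥ (1.645 · 30.1 / 5.9)²
n ≥ 70.43

Minimum n = 71 (rounding up)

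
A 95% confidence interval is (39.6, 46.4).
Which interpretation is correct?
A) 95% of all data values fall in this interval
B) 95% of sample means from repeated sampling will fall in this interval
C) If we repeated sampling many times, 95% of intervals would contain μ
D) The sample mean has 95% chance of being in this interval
C

A) Wrong — a CI is about the parameter μ, not individual data values.
B) Wrong — coverage applies to intervals containing μ, not to future x̄ values.
C) Correct — this is the frequentist long-run coverage interpretation.
D) Wrong — x̄ is observed and sits in the interval by construction.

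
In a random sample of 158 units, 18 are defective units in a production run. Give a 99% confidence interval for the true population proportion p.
(0.049, 0.179)

Proportion CI:
p̂ = 18/158 = 0.11392
SE = √(p̂(1-p̂)/n) = √(0.11392 · 0.88608 / 158) = 0.02528

z* = 2.576
Margin = z* · SE = 2.576 · 0.02528 = 0.0651

CI: 0.11392 ± 0.0651 = (0.049, 0.179)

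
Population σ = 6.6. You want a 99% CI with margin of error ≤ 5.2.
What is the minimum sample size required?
n ≥ 11

For margin E ≤ 5.2:
n ≥ (z* · σ / E)²
n ≥ (2.576 · 6.6 / 5.2)²
n ≥ 10.69

Minimum n = 11 (rounding up)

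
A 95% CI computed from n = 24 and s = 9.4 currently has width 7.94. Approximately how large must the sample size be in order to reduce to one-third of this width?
n ≈ 216

CI width ∝ 1/√n
To reduce width by factor 3, need √n to grow by 3 → need 3² = 9 times as many samples.

Current: n = 24, width = 7.94
New: n = 216, width ≈ 2.52

Width reduced by factor of 7.94/2.52 = 3.15.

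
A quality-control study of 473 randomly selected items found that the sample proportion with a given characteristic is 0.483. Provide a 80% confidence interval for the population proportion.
(0.454, 0.512)

Proportion CI:
SE = √(p̂(1-p̂)/n) = √(0.483 · 0.517 / 473) = 0.02298

z* = 1.282
Margin = z* · SE = 1.282 · 0.02298 = 0.0295

CI: 0.483 ± 0.0295 = (0.454, 0.512)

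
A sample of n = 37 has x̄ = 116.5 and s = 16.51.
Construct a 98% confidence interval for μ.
(109.89, 123.11)

t-interval (σ unknown):
df = n - 1 = 36
t* = 2.434 for 98% confidence

Margin of error = t* · s/√n = 2.434 · 16.51/√37 = 6.61

CI: (109.89, 123.11)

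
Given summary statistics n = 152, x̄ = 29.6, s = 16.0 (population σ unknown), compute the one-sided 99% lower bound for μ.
μ ≥ 26.55

Lower bound (one-sided):
t* = 2.351 (one-sided for 99%)
Lower bound = x̄ - t* · s/√n = 29.6 - 2.351 · 16.0/√152 = 26.55

We are 99% confident that μ ≥ 26.55.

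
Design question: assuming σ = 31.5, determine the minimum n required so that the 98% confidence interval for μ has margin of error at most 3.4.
n ≥ 465

For margin E ≤ 3.4:
n ≥ (z* · σ / E)²
n ≥ (2.326 · 31.5 / 3.4)²
n ≥ 464.39

Minimum n = 465 (rounding up)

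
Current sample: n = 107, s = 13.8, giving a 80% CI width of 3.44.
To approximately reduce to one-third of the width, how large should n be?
n ≈ 963

CI width ∝ 1/√n
To reduce width by factor 3, need √n to grow by 3 → need 3² = 9 times as many samples.

Current: n = 107, width = 3.44
New: n = 963, width ≈ 1.14

Width reduced by factor of 3.44/1.14 = 3.02.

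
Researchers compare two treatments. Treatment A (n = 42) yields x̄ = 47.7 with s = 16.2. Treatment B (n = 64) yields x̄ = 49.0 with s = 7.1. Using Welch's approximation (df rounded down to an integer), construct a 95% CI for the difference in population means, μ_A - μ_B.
(-6.63, 4.03)

Difference: x̄₁ - x̄₂ = -1.30
SE = √(s₁²/n₁ + s₂²/n₂) = √(16.2²/42 + 7.1²/64) = 2.6526
df = 51.46 → 51 (Welch–Satterthwaite, rounded down)
t* = 2.008

CI: -1.30 ± 2.008 · 2.6526 = -1.30 ± 5.33 = (-6.63, 4.03)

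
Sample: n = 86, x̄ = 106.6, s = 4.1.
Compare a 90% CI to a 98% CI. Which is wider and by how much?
98% CI is wider by 0.63

df = 85
90% CI: t* = 1.663, (105.86, 107.34), width = 2 · t* · s/√n = 1.47
98% CI: t* = 2.371, (105.55, 107.65), width = 2 · t* · s/√n = 2.10

The 98% CI is wider by 2.10 - 1.47 = 0.63.
Higher confidence requires a wider interval.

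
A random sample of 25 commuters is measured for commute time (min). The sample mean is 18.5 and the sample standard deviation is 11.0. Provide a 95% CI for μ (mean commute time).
(13.96, 23.04)

t-interval (σ unknown):
df = n - 1 = 24
t* = 2.064 for 95% confidence

Margin of error = t* · s/√n = 2.064 · 11.0/√25 = 4.54

CI: (13.96, 23.04)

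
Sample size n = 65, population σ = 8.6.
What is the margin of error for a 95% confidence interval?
Margin of error = 2.09

Margin of error = z* · σ/√n
= 1.960 · 8.6/√65
= 1.960 · 8.6/8.0623
= 2.09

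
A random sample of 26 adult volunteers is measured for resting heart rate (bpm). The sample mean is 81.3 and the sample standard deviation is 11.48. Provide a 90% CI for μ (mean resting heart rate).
(77.45, 85.15)

t-interval (σ unknown):
df = n - 1 = 25
t* = 1.708 for 90% confidence

Margin of error = t* · s/√n = 1.708 · 11.48/√26 = 3.85

CI: (77.45, 85.15)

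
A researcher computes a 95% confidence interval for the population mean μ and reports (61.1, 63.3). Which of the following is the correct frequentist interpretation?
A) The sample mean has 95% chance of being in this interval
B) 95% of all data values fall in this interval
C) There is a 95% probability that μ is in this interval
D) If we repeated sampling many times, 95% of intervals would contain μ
D

A) Wrong — x̄ is observed and sits in the interval by construction.
B) Wrong — a CI is about the parameter μ, not individual data values.
C) Wrong — μ is fixed; the randomness lives in the interval, not in μ.
D) Correct — this is the frequentist long-run coverage interpretation.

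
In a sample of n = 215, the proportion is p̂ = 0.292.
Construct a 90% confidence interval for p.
(0.241, 0.343)

Proportion CI:
SE = √(p̂(1-p̂)/n) = √(0.292 · 0.708 / 215) = 0.03101

z* = 1.645
Margin = z* · SE = 1.645 · 0.03101 = 0.0510

CI: 0.292 ± 0.0510 = (0.241, 0.343)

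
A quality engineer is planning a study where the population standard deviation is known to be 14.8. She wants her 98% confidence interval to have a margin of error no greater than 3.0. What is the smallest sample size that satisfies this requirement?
n ≥ 132

For margin E ≤ 3.0:
n ≥ (z* · σ / E)²
n ≥ (2.326 · 14.8 / 3.0)²
n ≥ 131.67

Minimum n = 132 (rounding up)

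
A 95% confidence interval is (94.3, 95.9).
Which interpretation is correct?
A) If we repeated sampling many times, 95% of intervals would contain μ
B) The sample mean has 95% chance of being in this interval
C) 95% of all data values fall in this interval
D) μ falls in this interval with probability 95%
A

A) Correct — this is the frequentist long-run coverage interpretation.
B) Wrong — x̄ is observed and sits in the interval by construction.
C) Wrong — a CI is about the parameter μ, not individual data values.
D) Wrong — μ is fixed; the randomness lives in the interval, not in μ.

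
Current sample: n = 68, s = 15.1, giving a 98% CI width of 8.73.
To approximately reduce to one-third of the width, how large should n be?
n ≈ 612

CI width ∝ 1/√n
To reduce width by factor 3, need √n to grow by 3 → need 3² = 9 times as many samples.

Current: n = 68, width = 8.73
New: n = 612, width ≈ 2.85

Width reduced by factor of 8.73/2.85 = 3.06.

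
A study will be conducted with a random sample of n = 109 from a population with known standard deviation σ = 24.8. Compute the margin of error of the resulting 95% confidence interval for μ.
Margin of error = 4.66

Margin of error = z* · σ/√n
= 1.960 · 24.8/√109
= 1.960 · 24.8/10.4403
= 4.66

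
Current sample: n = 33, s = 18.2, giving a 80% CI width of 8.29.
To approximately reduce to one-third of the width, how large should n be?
n ≈ 297

CI width ∝ 1/√n
To reduce width by factor 3, need √n to grow by 3 → need 3² = 9 times as many samples.

Current: n = 33, width = 8.29
New: n = 297, width ≈ 2.71

Width reduced by factor of 8.29/2.71 = 3.06.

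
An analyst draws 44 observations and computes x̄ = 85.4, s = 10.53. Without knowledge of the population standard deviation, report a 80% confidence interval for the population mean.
(83.33, 87.47)

t-interval (σ unknown):
df = n - 1 = 43
t* = 1.302 for 80% confidence

Margin of error = t* · s/√n = 1.302 · 10.53/√44 = 2.07

CI: (83.33, 87.47)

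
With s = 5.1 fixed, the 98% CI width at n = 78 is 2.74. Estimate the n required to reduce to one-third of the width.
n ≈ 702

CI width ∝ 1/√n
To reduce width by factor 3, need √n to grow by 3 → need 3² = 9 times as many samples.

Current: n = 78, width = 2.74
New: n = 702, width ≈ 0.90

Width reduced by factor of 2.74/0.90 = 3.04.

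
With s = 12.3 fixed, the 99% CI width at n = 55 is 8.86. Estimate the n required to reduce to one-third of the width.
n ≈ 495

CI width ∝ 1/√n
To reduce width by factor 3, need √n to grow by 3 → need 3² = 9 times as many samples.

Current: n = 55, width = 8.86
New: n = 495, width ≈ 2.86

Width reduced by factor of 8.86/2.86 = 3.10.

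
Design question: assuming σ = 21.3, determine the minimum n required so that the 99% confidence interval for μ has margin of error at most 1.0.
n ≥ 3011

For margin E ≤ 1.0:
n ≥ (z* · σ / E)²
n ≥ (2.576 · 21.3 / 1.0)²
n ≥ 3010.59

Minimum n = 3011 (rounding up)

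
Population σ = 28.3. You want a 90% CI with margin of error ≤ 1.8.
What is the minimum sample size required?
n ≥ 669

For margin E ≤ 1.8:
n ≥ (z* · σ / E)²
n ≥ (1.645 · 28.3 / 1.8)²
n ≥ 668.90

Minimum n = 669 (rounding up)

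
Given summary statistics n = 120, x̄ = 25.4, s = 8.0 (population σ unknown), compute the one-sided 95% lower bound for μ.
μ ≥ 24.19

Lower bound (one-sided):
t* = 1.658 (one-sided for 95%)
Lower bound = x̄ - t* · s/√n = 25.4 - 1.658 · 8.0/√120 = 24.19

We are 95% confident that μ ≥ 24.19.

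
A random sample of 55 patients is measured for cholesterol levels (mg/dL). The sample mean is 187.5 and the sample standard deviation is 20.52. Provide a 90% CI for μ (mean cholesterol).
(182.87, 192.13)

t-interval (σ unknown):
df = n - 1 = 54
t* = 1.674 for 90% confidence

Margin of error = t* · s/√n = 1.674 · 20.52/√55 = 4.63

CI: (182.87, 192.13)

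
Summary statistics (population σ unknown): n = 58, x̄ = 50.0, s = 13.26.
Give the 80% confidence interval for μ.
(47.74, 52.26)

t-interval (σ unknown):
df = n - 1 = 57
t* = 1.297 for 80% confidence

Margin of error = t* · s/√n = 1.297 · 13.26/√58 = 2.26

CI: (47.74, 52.26)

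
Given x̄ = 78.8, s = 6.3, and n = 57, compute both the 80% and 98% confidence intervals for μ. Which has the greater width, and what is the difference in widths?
98% CI is wider by 1.84

df = 56
80% CI: t* = 1.297, (77.72, 79.88), width = 2 · t* · s/√n = 2.16
98% CI: t* = 2.395, (76.80, 80.80), width = 2 · t* · s/√n = 4.00

The 98% CI is wider by 4.00 - 2.16 = 1.84.
Higher confidence requires a wider interval.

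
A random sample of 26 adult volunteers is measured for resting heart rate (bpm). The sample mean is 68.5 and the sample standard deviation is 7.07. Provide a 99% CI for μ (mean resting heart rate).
(64.64, 72.36)

t-interval (σ unknown):
df = n - 1 = 25
t* = 2.787 for 99% confidence

Margin of error = t* · s/√n = 2.787 · 7.07/√26 = 3.86

CI: (64.64, 72.36)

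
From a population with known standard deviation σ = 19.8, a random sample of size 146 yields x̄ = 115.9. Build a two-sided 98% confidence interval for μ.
(112.09, 119.71)

z-interval (σ known):
z* = 2.326 for 98% confidence

Margin of error = z* · σ/√n = 2.326 · 19.8/√146 = 3.81

CI: (115.9 - 3.81, 115.9 + 3.81) = (112.09, 119.71)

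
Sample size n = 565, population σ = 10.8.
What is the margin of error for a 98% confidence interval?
Margin of error = 1.06

Margin of error = z* · σ/√n
= 2.326 · 10.8/√565
= 2.326 · 10.8/23.7697
= 1.06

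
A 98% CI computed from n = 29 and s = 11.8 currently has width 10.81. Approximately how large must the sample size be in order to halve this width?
n ≈ 116

CI width ∝ 1/√n
To reduce width by factor 2, need √n to grow by 2 → need 2² = 4 times as many samples.

Current: n = 29, width = 10.81
New: n = 116, width ≈ 5.17

Width reduced by factor of 10.81/5.17 = 2.09.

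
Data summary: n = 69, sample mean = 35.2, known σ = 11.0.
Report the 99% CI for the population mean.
(31.79, 38.61)

z-interval (σ known):
z* = 2.576 for 99% confidence

Margin of error = z* · σ/√n = 2.576 · 11.0/√69 = 3.41

CI: (35.2 - 3.41, 35.2 + 3.41) = (31.79, 38.61)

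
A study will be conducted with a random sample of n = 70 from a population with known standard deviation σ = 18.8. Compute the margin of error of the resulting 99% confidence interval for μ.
Margin of error = 5.79

Margin of error = z* · σ/√n
= 2.576 · 18.8/√70
= 2.576 · 18.8/8.3666
= 5.79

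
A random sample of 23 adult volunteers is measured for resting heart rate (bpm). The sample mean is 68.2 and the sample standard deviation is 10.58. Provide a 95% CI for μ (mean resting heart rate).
(63.62, 72.78)

t-interval (σ unknown):
df = n - 1 = 22
t* = 2.074 for 95% confidence

Margin of error = t* · s/√n = 2.074 · 10.58/√23 = 4.58

CI: (63.62, 72.78)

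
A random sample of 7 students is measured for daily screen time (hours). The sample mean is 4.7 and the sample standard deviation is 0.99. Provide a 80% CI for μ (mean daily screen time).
(4.16, 5.24)

t-interval (σ unknown):
df = n - 1 = 6
t* = 1.440 for 80% confidence

Margin of error = t* · s/√n = 1.440 · 0.99/√7 = 0.54

CI: (4.16, 5.24)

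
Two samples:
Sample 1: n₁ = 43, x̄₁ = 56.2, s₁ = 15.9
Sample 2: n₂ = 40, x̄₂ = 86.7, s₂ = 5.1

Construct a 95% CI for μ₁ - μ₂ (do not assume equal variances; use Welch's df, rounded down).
(-35.63, -25.37)

Difference: x̄₁ - x̄₂ = -30.50
SE = √(s₁²/n₁ + s₂²/n₂) = √(15.9²/43 + 5.1²/40) = 2.5553
df = 51.13 → 51 (Welch–Satterthwaite, rounded down)
t* = 2.008

CI: -30.50 ± 2.008 · 2.5553 = -30.50 ± 5.13 = (-35.63, -25.37)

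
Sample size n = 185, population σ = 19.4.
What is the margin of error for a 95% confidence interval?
Margin of error = 2.80

Margin of error = z* · σ/√n
= 1.960 · 19.4/√185
= 1.960 · 19.4/13.6015
= 2.80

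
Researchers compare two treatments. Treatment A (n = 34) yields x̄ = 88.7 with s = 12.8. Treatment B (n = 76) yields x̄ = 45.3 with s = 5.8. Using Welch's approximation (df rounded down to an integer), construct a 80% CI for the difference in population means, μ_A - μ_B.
(40.41, 46.39)

Difference: x̄₁ - x̄₂ = 43.40
SE = √(s₁²/n₁ + s₂²/n₂) = √(12.8²/34 + 5.8²/76) = 2.2938
df = 39.20 → 39 (Welch–Satterthwaite, rounded down)
t* = 1.304

CI: 43.40 ± 1.304 · 2.2938 = 43.40 ± 2.99 = (40.41, 46.39)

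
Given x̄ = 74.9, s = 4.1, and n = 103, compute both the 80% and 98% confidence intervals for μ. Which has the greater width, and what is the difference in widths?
98% CI is wider by 0.87

df = 102
80% CI: t* = 1.290, (74.38, 75.42), width = 2 · t* · s/√n = 1.04
98% CI: t* = 2.363, (73.95, 75.85), width = 2 · t* · s/√n = 1.91

The 98% CI is wider by 1.91 - 1.04 = 0.87.
Higher confidence requires a wider interval.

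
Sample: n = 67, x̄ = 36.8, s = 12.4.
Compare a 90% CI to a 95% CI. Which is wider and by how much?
95% CI is wider by 1.00

df = 66
90% CI: t* = 1.668, (34.27, 39.33), width = 2 · t* · s/√n = 5.05
95% CI: t* = 1.997, (33.77, 39.83), width = 2 · t* · s/√n = 6.05

The 95% CI is wider by 6.05 - 5.05 = 1.00.
Higher confidence requires a wider interval.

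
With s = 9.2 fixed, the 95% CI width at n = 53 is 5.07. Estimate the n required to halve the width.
n ≈ 212

CI width ∝ 1/√n
To reduce width by factor 2, need √n to grow by 2 → need 2² = 4 times as many samples.

Current: n = 53, width = 5.07
New: n = 212, width ≈ 2.49

Width reduced by factor of 5.07/2.49 = 2.04.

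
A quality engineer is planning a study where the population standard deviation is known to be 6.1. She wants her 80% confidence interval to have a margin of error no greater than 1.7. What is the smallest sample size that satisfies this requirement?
n ≥ 22

For margin E ≤ 1.7:
n ≥ (z* · σ / E)²
n ≥ (1.282 · 6.1 / 1.7)²
n ≥ 21.16

Minimum n = 22 (rounding up)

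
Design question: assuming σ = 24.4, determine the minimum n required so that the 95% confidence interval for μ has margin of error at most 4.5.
n ≥ 113

For margin E ≤ 4.5:
n ≥ (z* · σ / E)²
n ≥ (1.960 · 24.4 / 4.5)²
n ≥ 112.94

Minimum n = 113 (rounding up)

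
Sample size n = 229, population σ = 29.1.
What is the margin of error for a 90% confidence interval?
Margin of error = 3.16

Margin of error = z* · σ/√n
= 1.645 · 29.1/√229
= 1.645 · 29.1/15.1327
= 3.16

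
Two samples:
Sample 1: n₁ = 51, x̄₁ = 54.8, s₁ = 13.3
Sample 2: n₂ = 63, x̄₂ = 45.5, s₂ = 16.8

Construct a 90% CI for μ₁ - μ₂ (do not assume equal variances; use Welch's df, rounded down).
(4.62, 13.98)

Difference: x̄₁ - x̄₂ = 9.30
SE = √(s₁²/n₁ + s₂²/n₂) = √(13.3²/51 + 16.8²/63) = 2.8193
df = 111.95 → 111 (Welch–Satterthwaite, rounded down)
t* = 1.659

CI: 9.30 ± 1.659 · 2.8193 = 9.30 ± 4.68 = (4.62, 13.98)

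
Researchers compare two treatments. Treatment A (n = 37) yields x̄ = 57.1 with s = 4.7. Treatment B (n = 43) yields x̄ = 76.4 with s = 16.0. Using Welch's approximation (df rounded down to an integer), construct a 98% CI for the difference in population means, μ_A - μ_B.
(-25.45, -13.15)

Difference: x̄₁ - x̄₂ = -19.30
SE = √(s₁²/n₁ + s₂²/n₂) = √(4.7²/37 + 16.0²/43) = 2.5594
df = 50.26 → 50 (Welch–Satterthwaite, rounded down)
t* = 2.403

CI: -19.30 ± 2.403 · 2.5594 = -19.30 ± 6.15 = (-25.45, -13.15)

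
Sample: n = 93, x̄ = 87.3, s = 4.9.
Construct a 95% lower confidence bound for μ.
μ ≥ 86.46

Lower bound (one-sided):
t* = 1.662 (one-sided for 95%)
Lower bound = x̄ - t* · s/√n = 87.3 - 1.662 · 4.9/√93 = 86.46

We are 95% confident that μ ≥ 86.46.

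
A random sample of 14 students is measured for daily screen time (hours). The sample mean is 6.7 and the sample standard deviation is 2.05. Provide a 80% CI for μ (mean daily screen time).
(5.96, 7.44)

t-interval (σ unknown):
df = n - 1 = 13
t* = 1.350 for 80% confidence

Margin of error = t* · s/√n = 1.350 · 2.05/√14 = 0.74

CI: (5.96, 7.44)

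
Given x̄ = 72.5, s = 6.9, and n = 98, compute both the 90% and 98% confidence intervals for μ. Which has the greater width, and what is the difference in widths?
98% CI is wider by 0.98

df = 97
90% CI: t* = 1.661, (71.34, 73.66), width = 2 · t* · s/√n = 2.32
98% CI: t* = 2.365, (70.85, 74.15), width = 2 · t* · s/√n = 3.30

The 98% CI is wider by 3.30 - 2.32 = 0.98.
Higher confidence requires a wider interval.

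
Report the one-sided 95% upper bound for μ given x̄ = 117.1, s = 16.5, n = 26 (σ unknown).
μ ≤ 122.63

Upper bound (one-sided):
t* = 1.708 (one-sided for 95%)
Upper bound = x̄ + t* · s/√n = 117.1 + 1.708 · 16.5/√26 = 122.63

We are 95% confident that μ ≤ 122.63.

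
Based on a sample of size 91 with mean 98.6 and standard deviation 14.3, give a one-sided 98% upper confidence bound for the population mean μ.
μ ≤ 101.72

Upper bound (one-sided):
t* = 2.084 (one-sided for 98%)
Upper bound = x̄ + t* · s/√n = 98.6 + 2.084 · 14.3/√91 = 101.72

We are 98% confident that μ ≤ 101.72.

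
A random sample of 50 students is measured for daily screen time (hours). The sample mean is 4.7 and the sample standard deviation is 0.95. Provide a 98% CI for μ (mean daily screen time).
(4.38, 5.02)

t-interval (σ unknown):
df = n - 1 = 49
t* = 2.405 for 98% confidence

Margin of error = t* · s/√n = 2.405 · 0.95/√50 = 0.32

CI: (4.38, 5.02)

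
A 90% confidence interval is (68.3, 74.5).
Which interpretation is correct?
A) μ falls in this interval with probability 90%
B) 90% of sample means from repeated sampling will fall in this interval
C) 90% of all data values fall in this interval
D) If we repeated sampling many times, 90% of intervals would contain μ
D

A) Wrong — μ is fixed; the randomness lives in the interval, not in μ.
B) Wrong — coverage applies to intervals containing μ, not to future x̄ values.
C) Wrong — a CI is about the parameter μ, not individual data values.
D) Correct — this is the frequentist long-run coverage interpretation.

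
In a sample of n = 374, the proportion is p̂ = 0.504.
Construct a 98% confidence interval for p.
(0.444, 0.564)

Proportion CI:
SE = √(p̂(1-p̂)/n) = √(0.504 · 0.496 / 374) = 0.02585

z* = 2.326
Margin = z* · SE = 2.326 · 0.02585 = 0.0601

CI: 0.504 ± 0.0601 = (0.444, 0.564)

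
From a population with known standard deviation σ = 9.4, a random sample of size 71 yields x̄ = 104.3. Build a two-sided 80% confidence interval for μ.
(102.87, 105.73)

z-interval (σ known):
z* = 1.282 for 80% confidence

Margin of error = z* · σ/√n = 1.282 · 9.4/√71 = 1.43

CI: (104.3 - 1.43, 104.3 + 1.43) = (102.87, 105.73)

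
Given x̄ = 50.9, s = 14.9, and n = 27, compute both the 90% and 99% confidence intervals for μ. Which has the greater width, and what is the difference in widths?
99% CI is wider by 6.16

df = 26
90% CI: t* = 1.706, (46.01, 55.79), width = 2 · t* · s/√n = 9.78
99% CI: t* = 2.779, (42.93, 58.87), width = 2 · t* · s/√n = 15.94

The 99% CI is wider by 15.94 - 9.78 = 6.16.
Higher confidence requires a wider interval.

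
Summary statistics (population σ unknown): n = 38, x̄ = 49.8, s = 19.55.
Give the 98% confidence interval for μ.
(42.09, 57.51)

t-interval (σ unknown):
df = n - 1 = 37
t* = 2.431 for 98% confidence

Margin of error = t* · s/√n = 2.431 · 19.55/√38 = 7.71

CI: (42.09, 57.51)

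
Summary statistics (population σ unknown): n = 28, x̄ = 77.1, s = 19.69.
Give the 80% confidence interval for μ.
(72.21, 81.99)

t-interval (σ unknown):
df = n - 1 = 27
t* = 1.314 for 80% confidence

Margin of error = t* · s/√n = 1.314 · 19.69/√28 = 4.89

CI: (72.21, 81.99)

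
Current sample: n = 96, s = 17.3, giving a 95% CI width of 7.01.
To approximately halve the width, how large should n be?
n ≈ 384

CI width ∝ 1/√n
To reduce width by factor 2, need √n to grow by 2 → need 2² = 4 times as many samples.

Current: n = 96, width = 7.01
New: n = 384, width ≈ 3.47

Width reduced by factor of 7.01/3.47 = 2.02.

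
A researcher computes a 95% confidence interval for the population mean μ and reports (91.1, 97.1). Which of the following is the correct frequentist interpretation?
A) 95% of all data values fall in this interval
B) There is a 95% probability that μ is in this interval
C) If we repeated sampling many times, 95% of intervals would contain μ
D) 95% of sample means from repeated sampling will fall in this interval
C

A) Wrong — a CI is about the parameter μ, not individual data values.
B) Wrong — μ is fixed; the randomness lives in the interval, not in μ.
C) Correct — this is the frequentist long-run coverage interpretation.
D) Wrong — coverage applies to intervals containing μ, not to future x̄ values.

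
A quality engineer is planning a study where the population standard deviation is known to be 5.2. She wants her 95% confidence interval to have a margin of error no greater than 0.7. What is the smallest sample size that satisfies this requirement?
n ≥ 212

For margin E ≤ 0.7:
n ≥ (z* · σ / E)²
n ≥ (1.960 · 5.2 / 0.7)²
n ≥ 211.99

Minimum n = 212 (rounding up)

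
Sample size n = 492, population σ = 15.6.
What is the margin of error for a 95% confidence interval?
Margin of error = 1.38

Margin of error = z* · σ/√n
= 1.960 · 15.6/√492
= 1.960 · 15.6/22.1811
= 1.38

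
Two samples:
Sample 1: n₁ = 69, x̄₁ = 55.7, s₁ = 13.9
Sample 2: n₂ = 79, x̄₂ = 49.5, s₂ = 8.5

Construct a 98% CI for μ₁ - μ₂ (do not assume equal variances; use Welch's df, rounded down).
(1.65, 10.75)

Difference: x̄₁ - x̄₂ = 6.20
SE = √(s₁²/n₁ + s₂²/n₂) = √(13.9²/69 + 8.5²/79) = 1.9274
df = 109.49 → 109 (Welch–Satterthwaite, rounded down)
t* = 2.361

CI: 6.20 ± 2.361 · 1.9274 = 6.20 ± 4.55 = (1.65, 10.75)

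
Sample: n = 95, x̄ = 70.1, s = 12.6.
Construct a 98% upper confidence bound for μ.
μ ≤ 72.79

Upper bound (one-sided):
t* = 2.083 (one-sided for 98%)
Upper bound = x̄ + t* · s/√n = 70.1 + 2.083 · 12.6/√95 = 72.79

We are 98% confident that μ ≤ 72.79.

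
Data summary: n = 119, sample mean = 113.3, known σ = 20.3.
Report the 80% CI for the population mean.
(110.91, 115.69)

z-interval (σ known):
z* = 1.282 for 80% confidence

Margin of error = z* · σ/√n = 1.282 · 20.3/√119 = 2.39

CI: (113.3 - 2.39, 113.3 + 2.39) = (110.91, 115.69)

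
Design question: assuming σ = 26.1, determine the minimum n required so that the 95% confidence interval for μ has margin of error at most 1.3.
n ≥ 1549

For margin E ≤ 1.3:
n ≥ (z* · σ / E)²
n ≥ (1.960 · 26.1 / 1.3)²
n ≥ 1548.48

Minimum n = 1549 (rounding up)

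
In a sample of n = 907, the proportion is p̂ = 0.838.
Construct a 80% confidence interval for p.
(0.822, 0.854)

Proportion CI:
SE = √(p̂(1-p̂)/n) = √(0.838 · 0.162 / 907) = 0.01223

z* = 1.282
Margin = z* · SE = 1.282 · 0.01223 = 0.0157

CI: 0.838 ± 0.0157 = (0.822, 0.854)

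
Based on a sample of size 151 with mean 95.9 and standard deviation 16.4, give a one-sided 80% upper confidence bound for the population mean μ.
μ ≤ 97.03

Upper bound (one-sided):
t* = 0.844 (one-sided for 80%)
Upper bound = x̄ + t* · s/√n = 95.9 + 0.844 · 16.4/√151 = 97.03

We are 80% confident that μ ≤ 97.03.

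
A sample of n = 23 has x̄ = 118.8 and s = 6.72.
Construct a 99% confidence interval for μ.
(114.85, 122.75)

t-interval (σ unknown):
df = n - 1 = 22
t* = 2.819 for 99% confidence

Margin of error = t* · s/√n = 2.819 · 6.72/√23 = 3.95

CI: (114.85, 122.75)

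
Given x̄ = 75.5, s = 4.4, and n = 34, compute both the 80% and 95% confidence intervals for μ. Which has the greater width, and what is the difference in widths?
95% CI is wider by 1.10

df = 33
80% CI: t* = 1.308, (74.51, 76.49), width = 2 · t* · s/√n = 1.97
95% CI: t* = 2.035, (73.96, 77.04), width = 2 · t* · s/√n = 3.07

The 95% CI is wider by 3.07 - 1.97 = 1.10.
Higher confidence requires a wider interval.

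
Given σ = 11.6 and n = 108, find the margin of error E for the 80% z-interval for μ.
Margin of error = 1.43

Margin of error = z* · σ/√n
= 1.282 · 11.6/√108
= 1.282 · 11.6/10.3923
= 1.43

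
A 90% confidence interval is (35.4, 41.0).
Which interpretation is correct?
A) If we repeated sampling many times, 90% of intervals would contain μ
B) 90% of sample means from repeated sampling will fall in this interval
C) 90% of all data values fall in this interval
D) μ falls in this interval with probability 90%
A

A) Correct — this is the frequentist long-run coverage interpretation.
B) Wrong — coverage applies to intervals containing μ, not to future x̄ values.
C) Wrong — a CI is about the parameter μ, not individual data values.
D) Wrong — μ is fixed; the randomness lives in the interval, not in μ.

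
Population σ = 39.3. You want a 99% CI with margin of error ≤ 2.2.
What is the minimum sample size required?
n ≥ 2118

For margin E ≤ 2.2:
n ≥ (z* · σ / E)²
n ≥ (2.576 · 39.3 / 2.2)²
n ≥ 2117.54

Minimum n = 2118 (rounding up)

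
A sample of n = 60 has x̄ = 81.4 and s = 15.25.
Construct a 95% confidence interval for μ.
(77.46, 85.34)

t-interval (σ unknown):
df = n - 1 = 59
t* = 2.001 for 95% confidence

Margin of error = t* · s/√n = 2.001 · 15.25/√60 = 3.94

CI: (77.46, 85.34)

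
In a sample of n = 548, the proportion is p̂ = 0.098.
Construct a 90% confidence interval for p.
(0.077, 0.119)

Proportion CI:
SE = √(p̂(1-p̂)/n) = √(0.098 · 0.902 / 548) = 0.01270

z* = 1.645
Margin = z* · SE = 1.645 · 0.01270 = 0.0209

CI: 0.098 ± 0.0209 = (0.077, 0.119)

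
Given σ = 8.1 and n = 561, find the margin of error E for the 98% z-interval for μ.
Margin of error = 0.80

Margin of error = z* · σ/√n
= 2.326 · 8.1/√561
= 2.326 · 8.1/23.6854
= 0.80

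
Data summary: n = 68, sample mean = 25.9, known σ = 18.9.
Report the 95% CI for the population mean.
(21.41, 30.39)

z-interval (σ known):
z* = 1.960 for 95% confidence

Margin of error = z* · σ/√n = 1.960 · 18.9/√68 = 4.49

CI: (25.9 - 4.49, 25.9 + 4.49) = (21.41, 30.39)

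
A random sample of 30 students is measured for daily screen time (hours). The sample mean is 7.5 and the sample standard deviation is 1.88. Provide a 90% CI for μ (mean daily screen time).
(6.92, 8.08)

t-interval (σ unknown):
df = n - 1 = 29
t* = 1.699 for 90% confidence

Margin of error = t* · s/√n = 1.699 · 1.88/√30 = 0.58

CI: (6.92, 8.08)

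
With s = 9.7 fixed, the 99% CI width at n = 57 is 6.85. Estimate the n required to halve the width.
n ≈ 228

CI width ∝ 1/√n
To reduce width by factor 2, need √n to grow by 2 → need 2² = 4 times as many samples.

Current: n = 57, width = 6.85
New: n = 228, width ≈ 3.34

Width reduced by factor of 6.85/3.34 = 2.05.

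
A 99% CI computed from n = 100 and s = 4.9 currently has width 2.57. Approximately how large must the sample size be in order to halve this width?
n ≈ 400

CI width ∝ 1/√n
To reduce width by factor 2, need √n to grow by 2 → need 2² = 4 times as many samples.

Current: n = 100, width = 2.57
New: n = 400, width ≈ 1.27

Width reduced by factor of 2.57/1.27 = 2.02.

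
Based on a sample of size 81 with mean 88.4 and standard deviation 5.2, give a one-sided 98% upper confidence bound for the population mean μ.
μ ≤ 89.61

Upper bound (one-sided):
t* = 2.088 (one-sided for 98%)
Upper bound = x̄ + t* · s/√n = 88.4 + 2.088 · 5.2/√81 = 89.61

We are 98% confident that μ ≤ 89.61.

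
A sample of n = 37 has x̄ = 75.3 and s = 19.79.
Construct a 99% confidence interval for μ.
(66.45, 84.15)

t-interval (σ unknown):
df = n - 1 = 36
t* = 2.719 for 99% confidence

Margin of error = t* · s/√n = 2.719 · 19.79/√37 = 8.85

CI: (66.45, 84.15)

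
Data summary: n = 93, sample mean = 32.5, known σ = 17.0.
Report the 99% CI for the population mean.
(27.96, 37.04)

z-interval (σ known):
z* = 2.576 for 99% confidence

Margin of error = z* · σ/√n = 2.576 · 17.0/√93 = 4.54

CI: (32.5 - 4.54, 32.5 + 4.54) = (27.96, 37.04)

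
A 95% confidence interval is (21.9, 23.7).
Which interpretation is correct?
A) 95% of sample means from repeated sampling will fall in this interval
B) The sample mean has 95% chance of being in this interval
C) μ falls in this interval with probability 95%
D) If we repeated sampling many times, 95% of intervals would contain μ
D

A) Wrong — coverage applies to intervals containing μ, not to future x̄ values.
B) Wrong — x̄ is observed and sits in the interval by construction.
C) Wrong — μ is fixed; the randomness lives in the interval, not in μ.
D) Correct — this is the frequentist long-run coverage interpretation.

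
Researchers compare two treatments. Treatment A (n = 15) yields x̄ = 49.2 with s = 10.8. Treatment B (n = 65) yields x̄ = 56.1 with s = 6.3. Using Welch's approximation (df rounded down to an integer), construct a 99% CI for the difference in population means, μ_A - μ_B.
(-15.36, 1.56)

Difference: x̄₁ - x̄₂ = -6.90
SE = √(s₁²/n₁ + s₂²/n₂) = √(10.8²/15 + 6.3²/65) = 2.8960
df = 16.26 → 16 (Welch–Satterthwaite, rounded down)
t* = 2.921

CI: -6.90 ± 2.921 · 2.8960 = -6.90 ± 8.46 = (-15.36, 1.56)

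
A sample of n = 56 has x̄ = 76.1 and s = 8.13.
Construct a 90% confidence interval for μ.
(74.28, 77.92)

t-interval (σ unknown):
df = n - 1 = 55
t* = 1.673 for 90% confidence

Margin of error = t* · s/√n = 1.673 · 8.13/√56 = 1.82

CI: (74.28, 77.92)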